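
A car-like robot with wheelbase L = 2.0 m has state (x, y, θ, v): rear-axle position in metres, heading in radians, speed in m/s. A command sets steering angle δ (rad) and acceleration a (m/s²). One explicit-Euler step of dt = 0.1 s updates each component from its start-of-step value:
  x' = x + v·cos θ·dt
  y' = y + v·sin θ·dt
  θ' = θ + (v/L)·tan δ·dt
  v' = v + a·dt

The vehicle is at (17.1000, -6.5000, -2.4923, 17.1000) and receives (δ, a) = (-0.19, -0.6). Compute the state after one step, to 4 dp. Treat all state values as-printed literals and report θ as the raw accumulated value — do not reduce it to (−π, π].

x' = 17.1000 + 17.1000·cos(-2.4923)·0.1 = 15.7380
y' = -6.5000 + 17.1000·sin(-2.4923)·0.1 = -7.5339
θ' = -2.4923 + (17.1000/2.0)·tan(-0.19)·0.1 = -2.6567
v' = 17.1000 − 0.6000·0.1 = 17.0400

(15.7380, -7.5339, -2.6567, 17.0400)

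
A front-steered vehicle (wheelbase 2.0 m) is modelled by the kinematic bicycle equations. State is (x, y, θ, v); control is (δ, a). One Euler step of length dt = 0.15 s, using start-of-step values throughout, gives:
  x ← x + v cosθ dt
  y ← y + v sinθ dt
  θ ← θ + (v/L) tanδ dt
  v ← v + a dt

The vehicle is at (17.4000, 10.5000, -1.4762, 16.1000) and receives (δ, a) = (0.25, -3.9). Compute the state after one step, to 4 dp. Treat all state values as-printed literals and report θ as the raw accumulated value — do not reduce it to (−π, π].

(17.6281, 8.0958, -1.1679, 15.5150)

x' = 17.4000 + 16.1000·cos(-1.4762)·0.15 = 17.6281
y' = 10.5000 + 16.1000·sin(-1.4762)·0.15 = 8.0958
θ' = -1.4762 + (16.1000/2.0)·tan(0.25)·0.15 = -1.1679
v' = 16.1000 − 3.9000·0.15 = 15.5150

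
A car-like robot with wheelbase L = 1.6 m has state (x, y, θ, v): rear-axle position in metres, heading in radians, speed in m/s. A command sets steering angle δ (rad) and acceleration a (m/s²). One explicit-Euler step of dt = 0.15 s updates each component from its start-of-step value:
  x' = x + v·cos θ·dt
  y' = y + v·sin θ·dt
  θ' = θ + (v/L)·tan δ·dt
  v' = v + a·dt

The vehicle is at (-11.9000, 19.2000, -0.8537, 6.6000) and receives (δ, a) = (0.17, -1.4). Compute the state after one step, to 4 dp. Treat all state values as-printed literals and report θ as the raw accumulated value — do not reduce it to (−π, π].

(-11.2494, 18.4538, -0.7475, 6.3900)

x' = -11.9000 + 6.6000·cos(-0.8537)·0.15 = -11.2494
y' = 19.2000 + 6.6000·sin(-0.8537)·0.15 = 18.4538
θ' = -0.8537 + (6.6000/1.6)·tan(0.17)·0.15 = -0.7475
v' = 6.6000 − 1.4000·0.15 = 6.3900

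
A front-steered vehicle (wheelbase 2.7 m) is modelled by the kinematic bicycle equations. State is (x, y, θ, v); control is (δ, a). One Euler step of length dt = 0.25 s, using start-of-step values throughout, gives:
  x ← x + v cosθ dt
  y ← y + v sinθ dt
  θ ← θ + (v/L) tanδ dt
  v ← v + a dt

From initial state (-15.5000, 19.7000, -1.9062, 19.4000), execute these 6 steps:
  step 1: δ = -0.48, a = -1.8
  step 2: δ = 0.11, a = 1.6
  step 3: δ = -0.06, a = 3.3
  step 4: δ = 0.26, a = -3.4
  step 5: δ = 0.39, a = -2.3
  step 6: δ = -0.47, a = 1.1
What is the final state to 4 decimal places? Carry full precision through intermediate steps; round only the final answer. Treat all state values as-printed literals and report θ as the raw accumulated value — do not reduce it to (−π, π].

(-33.3937, 1.1088, -2.4046, 19.0250)

after step 1 (δ=-0.48, a=-1.8): (-17.096379, 15.120254, -2.841371, 18.950000)
after step 2 (δ=0.11, a=1.6): (-21.621976, 13.719225, -2.647580, 19.350000)
after step 3 (δ=-0.06, a=3.3): (-25.881091, 11.425463, -2.755209, 20.175000)
after step 4 (δ=0.26, a=-3.4): (-30.553005, 9.524771, -2.258266, 19.325000)
after step 5 (δ=0.39, a=-2.3): (-33.618837, 5.790919, -1.522744, 18.750000)
after step 6 (δ=-0.47, a=1.1): (-33.393679, 1.108829, -2.404629, 19.025000)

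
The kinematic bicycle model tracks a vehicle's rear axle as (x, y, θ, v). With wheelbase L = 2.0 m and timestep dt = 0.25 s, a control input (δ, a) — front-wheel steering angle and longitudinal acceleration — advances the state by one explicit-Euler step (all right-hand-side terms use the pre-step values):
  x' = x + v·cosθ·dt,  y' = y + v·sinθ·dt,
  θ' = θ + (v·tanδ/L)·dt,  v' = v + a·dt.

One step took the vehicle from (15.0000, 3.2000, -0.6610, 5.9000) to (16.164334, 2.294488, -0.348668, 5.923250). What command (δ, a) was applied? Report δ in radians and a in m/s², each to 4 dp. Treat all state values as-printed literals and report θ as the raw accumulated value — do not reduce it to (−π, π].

δ = 0.4006, a = 0.0930

a = (v'−v)/dt = (0.023250)/0.25 = 0.0930
Δθ = θ'−θ = 0.312332;  (v·dt/L) = 5.9000·0.25/2.0 = 0.737500
tan δ = Δθ·L/(v·dt) = 0.423501  →  δ = 0.4006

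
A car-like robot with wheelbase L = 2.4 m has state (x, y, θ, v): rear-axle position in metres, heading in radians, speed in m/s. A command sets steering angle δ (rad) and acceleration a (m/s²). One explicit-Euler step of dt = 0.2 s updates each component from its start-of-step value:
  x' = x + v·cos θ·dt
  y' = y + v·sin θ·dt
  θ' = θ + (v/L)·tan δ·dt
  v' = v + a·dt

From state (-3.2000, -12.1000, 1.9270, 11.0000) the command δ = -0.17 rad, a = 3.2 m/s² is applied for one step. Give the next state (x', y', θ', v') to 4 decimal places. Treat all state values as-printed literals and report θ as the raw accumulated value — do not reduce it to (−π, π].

(-3.9672, -10.0381, 1.7696, 11.6400)

x' = -3.2000 + 11.0000·cos(1.9270)·0.2 = -3.9672
y' = -12.1000 + 11.0000·sin(1.9270)·0.2 = -10.0381
θ' = 1.9270 + (11.0000/2.4)·tan(-0.17)·0.2 = 1.7696
v' = 11.0000 + 3.2000·0.2 = 11.6400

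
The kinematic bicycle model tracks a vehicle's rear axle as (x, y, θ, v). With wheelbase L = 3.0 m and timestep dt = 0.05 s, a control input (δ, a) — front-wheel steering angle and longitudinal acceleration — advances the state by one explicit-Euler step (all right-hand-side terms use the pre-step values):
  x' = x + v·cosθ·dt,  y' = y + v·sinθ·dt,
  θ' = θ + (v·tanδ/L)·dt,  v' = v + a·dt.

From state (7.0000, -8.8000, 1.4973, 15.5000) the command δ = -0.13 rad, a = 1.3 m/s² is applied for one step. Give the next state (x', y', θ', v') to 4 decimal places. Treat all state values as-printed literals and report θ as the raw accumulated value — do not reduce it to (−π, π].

x' = 7.0000 + 15.5000·cos(1.4973)·0.05 = 7.0569
y' = -8.8000 + 15.5000·sin(1.4973)·0.05 = -8.0271
θ' = 1.4973 + (15.5000/3.0)·tan(-0.13)·0.05 = 1.4635
v' = 15.5000 + 1.3000·0.05 = 15.5650

(7.0569, -8.0271, 1.4635, 15.5650)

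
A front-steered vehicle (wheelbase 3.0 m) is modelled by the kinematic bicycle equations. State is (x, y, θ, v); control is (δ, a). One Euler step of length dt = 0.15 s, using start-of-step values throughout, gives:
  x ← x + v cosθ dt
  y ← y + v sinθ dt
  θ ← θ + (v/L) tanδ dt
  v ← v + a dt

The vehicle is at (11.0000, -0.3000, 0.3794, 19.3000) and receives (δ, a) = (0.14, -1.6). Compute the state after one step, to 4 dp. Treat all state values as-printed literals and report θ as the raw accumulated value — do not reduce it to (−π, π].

(13.6891, 0.7722, 0.5154, 19.0600)

x' = 11.0000 + 19.3000·cos(0.3794)·0.15 = 13.6891
y' = -0.3000 + 19.3000·sin(0.3794)·0.15 = 0.7722
θ' = 0.3794 + (19.3000/3.0)·tan(0.14)·0.15 = 0.5154
v' = 19.3000 − 1.6000·0.15 = 19.0600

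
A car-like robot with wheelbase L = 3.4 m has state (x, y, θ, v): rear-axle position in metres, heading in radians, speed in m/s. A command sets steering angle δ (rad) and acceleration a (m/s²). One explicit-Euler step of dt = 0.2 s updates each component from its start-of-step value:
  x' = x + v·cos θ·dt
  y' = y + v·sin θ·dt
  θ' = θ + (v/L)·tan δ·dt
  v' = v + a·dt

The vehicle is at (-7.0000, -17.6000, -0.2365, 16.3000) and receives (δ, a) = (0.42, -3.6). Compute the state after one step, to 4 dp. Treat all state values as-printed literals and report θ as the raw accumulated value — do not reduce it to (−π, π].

(-3.8307, -18.3638, 0.1917, 15.5800)

x' = -7.0000 + 16.3000·cos(-0.2365)·0.2 = -3.8307
y' = -17.6000 + 16.3000·sin(-0.2365)·0.2 = -18.3638
θ' = -0.2365 + (16.3000/3.4)·tan(0.42)·0.2 = 0.1917
v' = 16.3000 − 3.6000·0.2 = 15.5800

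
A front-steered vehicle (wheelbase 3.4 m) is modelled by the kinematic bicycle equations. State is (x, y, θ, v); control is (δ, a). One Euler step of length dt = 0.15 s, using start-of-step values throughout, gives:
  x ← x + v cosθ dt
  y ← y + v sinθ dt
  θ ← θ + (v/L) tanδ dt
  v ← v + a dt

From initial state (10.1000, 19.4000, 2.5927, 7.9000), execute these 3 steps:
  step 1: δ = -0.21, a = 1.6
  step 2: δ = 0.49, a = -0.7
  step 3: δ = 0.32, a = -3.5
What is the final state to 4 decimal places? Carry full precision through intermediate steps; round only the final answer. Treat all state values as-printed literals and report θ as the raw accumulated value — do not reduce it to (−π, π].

after step 1 (δ=-0.21, a=1.6): (9.089073, 20.018265, 2.518414, 8.140000)
after step 2 (δ=0.49, a=-0.7): (8.097588, 20.730865, 2.709963, 8.035000)
after step 3 (δ=0.32, a=-3.5): (7.002877, 21.235083, 2.827435, 7.510000)

(7.0029, 21.2351, 2.8274, 7.5100)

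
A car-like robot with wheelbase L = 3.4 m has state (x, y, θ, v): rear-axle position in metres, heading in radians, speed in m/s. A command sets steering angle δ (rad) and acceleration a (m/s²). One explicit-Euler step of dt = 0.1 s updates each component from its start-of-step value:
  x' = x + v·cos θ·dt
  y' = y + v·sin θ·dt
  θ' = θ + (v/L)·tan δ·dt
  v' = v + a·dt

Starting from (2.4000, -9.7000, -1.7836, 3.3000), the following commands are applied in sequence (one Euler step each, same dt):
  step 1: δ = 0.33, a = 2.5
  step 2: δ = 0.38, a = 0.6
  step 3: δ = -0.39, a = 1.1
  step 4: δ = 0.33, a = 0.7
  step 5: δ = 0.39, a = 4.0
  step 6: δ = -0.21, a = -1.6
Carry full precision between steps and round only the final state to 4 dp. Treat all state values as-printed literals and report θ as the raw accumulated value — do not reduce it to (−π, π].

(2.0547, -11.8874, -1.6953, 4.0300)

after step 1 (δ=0.33, a=2.5): (2.330304, -10.022556, -1.750355, 3.550000)
after step 2 (δ=0.38, a=0.6): (2.266902, -10.371849, -1.708652, 3.610000)
after step 3 (δ=-0.39, a=1.1): (2.217294, -10.729424, -1.752296, 3.720000)
after step 4 (δ=0.33, a=0.7): (2.150146, -11.095313, -1.714820, 3.790000)
after step 5 (δ=0.39, a=4.0): (2.095750, -11.470389, -1.668999, 4.190000)
after step 6 (δ=-0.21, a=-1.6): (2.054669, -11.887371, -1.695266, 4.030000)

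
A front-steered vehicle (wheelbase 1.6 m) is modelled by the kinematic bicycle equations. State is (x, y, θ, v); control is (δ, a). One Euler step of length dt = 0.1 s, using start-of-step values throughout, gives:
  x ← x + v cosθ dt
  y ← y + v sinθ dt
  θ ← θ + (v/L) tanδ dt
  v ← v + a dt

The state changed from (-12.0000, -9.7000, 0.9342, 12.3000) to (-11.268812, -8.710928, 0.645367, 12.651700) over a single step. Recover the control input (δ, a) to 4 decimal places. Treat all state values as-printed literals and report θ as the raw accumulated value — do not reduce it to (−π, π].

δ = -0.3594, a = 3.5170

a = (v'−v)/dt = (0.351700)/0.1 = 3.5170
Δθ = θ'−θ = -0.288833;  (v·dt/L) = 12.3000·0.1/1.6 = 0.768750
tan δ = Δθ·L/(v·dt) = -0.375718  →  δ = -0.3594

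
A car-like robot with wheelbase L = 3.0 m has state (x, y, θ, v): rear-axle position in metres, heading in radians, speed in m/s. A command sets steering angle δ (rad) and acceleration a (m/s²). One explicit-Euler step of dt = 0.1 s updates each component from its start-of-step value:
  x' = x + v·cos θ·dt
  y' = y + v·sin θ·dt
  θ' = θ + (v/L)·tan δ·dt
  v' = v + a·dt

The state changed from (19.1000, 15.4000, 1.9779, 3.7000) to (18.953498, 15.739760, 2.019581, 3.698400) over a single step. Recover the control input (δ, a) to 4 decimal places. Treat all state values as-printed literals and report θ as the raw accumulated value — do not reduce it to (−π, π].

a = (v'−v)/dt = (-0.001600)/0.1 = -0.0160
Δθ = θ'−θ = 0.041681;  (v·dt/L) = 3.7000·0.1/3.0 = 0.123333
tan δ = Δθ·L/(v·dt) = 0.337954  →  δ = 0.3259

δ = 0.3259, a = -0.0160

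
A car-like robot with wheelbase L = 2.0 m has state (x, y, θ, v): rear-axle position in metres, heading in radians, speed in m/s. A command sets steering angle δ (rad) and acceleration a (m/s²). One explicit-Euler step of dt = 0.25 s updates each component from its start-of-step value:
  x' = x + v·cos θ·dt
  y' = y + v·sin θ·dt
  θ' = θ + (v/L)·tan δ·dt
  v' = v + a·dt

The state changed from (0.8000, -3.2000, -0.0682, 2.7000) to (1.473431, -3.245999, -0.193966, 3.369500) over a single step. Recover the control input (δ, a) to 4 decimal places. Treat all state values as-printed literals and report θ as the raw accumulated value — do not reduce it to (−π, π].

a = (v'−v)/dt = (0.669500)/0.25 = 2.6780
Δθ = θ'−θ = -0.125766;  (v·dt/L) = 2.7000·0.25/2.0 = 0.337500
tan δ = Δθ·L/(v·dt) = -0.372640  →  δ = -0.3567

δ = -0.3567, a = 2.6780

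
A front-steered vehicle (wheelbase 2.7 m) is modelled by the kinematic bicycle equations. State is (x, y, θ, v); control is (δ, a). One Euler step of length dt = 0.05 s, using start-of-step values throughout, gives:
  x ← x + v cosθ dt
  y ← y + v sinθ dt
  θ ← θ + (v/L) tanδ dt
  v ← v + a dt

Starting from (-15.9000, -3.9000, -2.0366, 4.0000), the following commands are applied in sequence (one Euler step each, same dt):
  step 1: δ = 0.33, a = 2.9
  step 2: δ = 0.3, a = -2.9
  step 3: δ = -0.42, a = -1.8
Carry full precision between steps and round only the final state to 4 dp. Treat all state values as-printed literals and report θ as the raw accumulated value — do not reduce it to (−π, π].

after step 1 (δ=0.33, a=2.9): (-15.989828, -4.078692, -2.011228, 4.145000)
after step 2 (δ=0.3, a=-2.9): (-16.078185, -4.266164, -1.987483, 4.000000)
after step 3 (δ=-0.42, a=-1.8): (-16.159132, -4.449051, -2.020563, 3.910000)

(-16.1591, -4.4491, -2.0206, 3.9100)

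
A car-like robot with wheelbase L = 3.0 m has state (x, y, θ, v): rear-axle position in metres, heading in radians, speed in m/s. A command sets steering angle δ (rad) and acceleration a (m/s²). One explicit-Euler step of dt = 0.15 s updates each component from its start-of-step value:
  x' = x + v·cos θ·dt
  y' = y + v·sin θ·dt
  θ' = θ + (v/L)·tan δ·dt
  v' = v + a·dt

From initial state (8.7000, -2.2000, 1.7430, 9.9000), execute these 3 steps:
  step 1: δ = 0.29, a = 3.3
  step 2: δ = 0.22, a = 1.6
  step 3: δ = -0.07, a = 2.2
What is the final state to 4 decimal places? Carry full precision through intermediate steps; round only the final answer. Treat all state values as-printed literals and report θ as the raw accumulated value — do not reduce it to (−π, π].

after step 1 (δ=0.29, a=3.3): (8.445540, -0.736964, 1.890714, 10.395000)
after step 2 (δ=0.22, a=1.6): (7.955173, 0.743172, 2.006941, 10.635000)
after step 3 (δ=-0.07, a=2.2): (7.281263, 2.189086, 1.969657, 10.965000)

(7.2813, 2.1891, 1.9697, 10.9650)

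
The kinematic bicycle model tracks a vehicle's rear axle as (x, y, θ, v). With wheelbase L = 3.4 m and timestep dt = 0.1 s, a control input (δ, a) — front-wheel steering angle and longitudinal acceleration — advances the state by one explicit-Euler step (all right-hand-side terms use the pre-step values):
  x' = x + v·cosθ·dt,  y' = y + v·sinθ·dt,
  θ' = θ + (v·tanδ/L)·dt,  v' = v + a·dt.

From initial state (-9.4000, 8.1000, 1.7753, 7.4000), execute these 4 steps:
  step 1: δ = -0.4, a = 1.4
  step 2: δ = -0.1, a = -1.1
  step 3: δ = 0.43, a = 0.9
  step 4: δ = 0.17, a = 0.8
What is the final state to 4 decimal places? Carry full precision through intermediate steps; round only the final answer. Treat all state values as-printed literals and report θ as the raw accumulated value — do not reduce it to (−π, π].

(-9.8442, 11.0522, 1.7992, 7.6000)

after step 1 (δ=-0.4, a=1.4): (-9.550280, 8.824580, 1.683280, 7.540000)
after step 2 (δ=-0.1, a=-1.1): (-9.634914, 9.573815, 1.661030, 7.430000)
after step 3 (δ=0.43, a=0.9): (-9.701867, 10.313792, 1.761252, 7.520000)
after step 4 (δ=0.17, a=0.8): (-9.844225, 11.052194, 1.799218, 7.600000)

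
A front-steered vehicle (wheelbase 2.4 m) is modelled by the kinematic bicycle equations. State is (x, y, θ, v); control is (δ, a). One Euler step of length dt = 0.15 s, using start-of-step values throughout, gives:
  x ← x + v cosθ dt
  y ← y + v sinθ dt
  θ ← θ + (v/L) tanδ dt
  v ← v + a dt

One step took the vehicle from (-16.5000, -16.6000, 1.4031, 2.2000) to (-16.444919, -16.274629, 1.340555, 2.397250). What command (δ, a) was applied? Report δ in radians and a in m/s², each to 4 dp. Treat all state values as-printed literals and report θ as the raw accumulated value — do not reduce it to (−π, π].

a = (v'−v)/dt = (0.197250)/0.15 = 1.3150
Δθ = θ'−θ = -0.062545;  (v·dt/L) = 2.2000·0.15/2.4 = 0.137500
tan δ = Δθ·L/(v·dt) = -0.454873  →  δ = -0.4269

δ = -0.4269, a = 1.3150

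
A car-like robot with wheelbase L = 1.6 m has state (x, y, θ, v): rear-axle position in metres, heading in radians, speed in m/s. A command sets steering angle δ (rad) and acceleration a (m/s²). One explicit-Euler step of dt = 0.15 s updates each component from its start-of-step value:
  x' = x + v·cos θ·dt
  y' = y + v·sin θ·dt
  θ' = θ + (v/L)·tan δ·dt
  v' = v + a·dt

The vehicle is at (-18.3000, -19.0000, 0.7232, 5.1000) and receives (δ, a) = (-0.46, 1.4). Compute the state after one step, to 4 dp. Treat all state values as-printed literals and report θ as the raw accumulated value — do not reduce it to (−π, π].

x' = -18.3000 + 5.1000·cos(0.7232)·0.15 = -17.7265
y' = -19.0000 + 5.1000·sin(0.7232)·0.15 = -18.4937
θ' = 0.7232 + (5.1000/1.6)·tan(-0.46)·0.15 = 0.4863
v' = 5.1000 + 1.4000·0.15 = 5.3100

(-17.7265, -18.4937, 0.4863, 5.3100)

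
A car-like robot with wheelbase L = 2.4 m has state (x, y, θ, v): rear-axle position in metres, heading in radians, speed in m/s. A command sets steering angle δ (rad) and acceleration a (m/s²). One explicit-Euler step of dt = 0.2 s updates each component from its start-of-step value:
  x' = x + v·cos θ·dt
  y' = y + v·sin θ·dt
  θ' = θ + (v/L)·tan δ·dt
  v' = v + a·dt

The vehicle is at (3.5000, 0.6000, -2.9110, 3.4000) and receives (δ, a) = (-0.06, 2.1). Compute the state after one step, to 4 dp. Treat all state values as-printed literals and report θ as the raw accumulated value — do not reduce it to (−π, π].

(2.8380, 0.4446, -2.9280, 3.8200)

x' = 3.5000 + 3.4000·cos(-2.9110)·0.2 = 2.8380
y' = 0.6000 + 3.4000·sin(-2.9110)·0.2 = 0.4446
θ' = -2.9110 + (3.4000/2.4)·tan(-0.06)·0.2 = -2.9280
v' = 3.4000 + 2.1000·0.2 = 3.8200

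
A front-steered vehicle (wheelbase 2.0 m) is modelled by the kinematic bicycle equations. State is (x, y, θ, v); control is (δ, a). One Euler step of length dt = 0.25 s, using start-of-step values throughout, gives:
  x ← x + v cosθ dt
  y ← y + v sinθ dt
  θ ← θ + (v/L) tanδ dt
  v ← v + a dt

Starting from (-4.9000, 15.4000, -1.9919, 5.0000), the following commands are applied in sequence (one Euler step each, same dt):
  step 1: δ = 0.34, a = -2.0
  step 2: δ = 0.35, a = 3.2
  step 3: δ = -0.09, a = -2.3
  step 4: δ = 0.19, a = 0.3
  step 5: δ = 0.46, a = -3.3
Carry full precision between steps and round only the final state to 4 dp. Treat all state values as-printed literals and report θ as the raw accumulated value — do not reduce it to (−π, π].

after step 1 (δ=0.34, a=-2.0): (-5.410960, 14.259202, -1.770814, 4.500000)
after step 2 (δ=0.35, a=3.2): (-5.634483, 13.156631, -1.565486, 5.300000)
after step 3 (δ=-0.09, a=-2.3): (-5.627447, 11.831650, -1.625272, 4.725000)
after step 4 (δ=0.19, a=0.3): (-5.691765, 10.652152, -1.511684, 4.800000)
after step 5 (δ=0.46, a=-3.3): (-5.620871, 9.454248, -1.214414, 3.975000)

(-5.6209, 9.4542, -1.2144, 3.9750)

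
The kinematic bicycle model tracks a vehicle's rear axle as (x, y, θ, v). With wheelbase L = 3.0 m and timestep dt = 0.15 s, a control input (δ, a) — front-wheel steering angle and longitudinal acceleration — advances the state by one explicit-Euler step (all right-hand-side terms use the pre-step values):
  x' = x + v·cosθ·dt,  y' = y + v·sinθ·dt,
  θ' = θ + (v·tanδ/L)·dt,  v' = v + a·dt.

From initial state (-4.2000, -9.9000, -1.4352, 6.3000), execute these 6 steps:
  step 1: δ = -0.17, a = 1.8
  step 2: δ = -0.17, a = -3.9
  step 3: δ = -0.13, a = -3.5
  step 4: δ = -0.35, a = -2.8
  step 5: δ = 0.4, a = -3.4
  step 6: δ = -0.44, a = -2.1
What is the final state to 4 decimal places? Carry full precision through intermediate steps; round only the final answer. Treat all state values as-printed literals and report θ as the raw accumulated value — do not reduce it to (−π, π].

(-4.0714, -14.9655, -1.6845, 4.2150)

after step 1 (δ=-0.17, a=1.8): (-4.072254, -10.836326, -1.489272, 6.570000)
after step 2 (δ=-0.17, a=-3.9): (-3.992000, -11.818553, -1.545661, 5.985000)
after step 3 (δ=-0.13, a=-3.5): (-3.969438, -12.716019, -1.584784, 5.460000)
after step 4 (δ=-0.35, a=-2.8): (-3.980893, -13.534939, -1.684437, 5.040000)
after step 5 (δ=0.4, a=-3.4): (-4.066621, -14.286063, -1.577893, 4.530000)
after step 6 (δ=-0.44, a=-2.1): (-4.071443, -14.965545, -1.684525, 4.215000)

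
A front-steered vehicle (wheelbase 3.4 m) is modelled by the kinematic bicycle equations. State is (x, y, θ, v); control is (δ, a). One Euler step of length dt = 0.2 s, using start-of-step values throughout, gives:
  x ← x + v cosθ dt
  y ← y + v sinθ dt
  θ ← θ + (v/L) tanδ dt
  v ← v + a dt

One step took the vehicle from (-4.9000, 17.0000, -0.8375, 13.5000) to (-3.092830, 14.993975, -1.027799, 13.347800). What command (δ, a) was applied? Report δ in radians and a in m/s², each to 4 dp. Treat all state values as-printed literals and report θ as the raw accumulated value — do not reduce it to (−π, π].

a = (v'−v)/dt = (-0.152200)/0.2 = -0.7610
Δθ = θ'−θ = -0.190299;  (v·dt/L) = 13.5000·0.2/3.4 = 0.794118
tan δ = Δθ·L/(v·dt) = -0.239636  →  δ = -0.2352

δ = -0.2352, a = -0.7610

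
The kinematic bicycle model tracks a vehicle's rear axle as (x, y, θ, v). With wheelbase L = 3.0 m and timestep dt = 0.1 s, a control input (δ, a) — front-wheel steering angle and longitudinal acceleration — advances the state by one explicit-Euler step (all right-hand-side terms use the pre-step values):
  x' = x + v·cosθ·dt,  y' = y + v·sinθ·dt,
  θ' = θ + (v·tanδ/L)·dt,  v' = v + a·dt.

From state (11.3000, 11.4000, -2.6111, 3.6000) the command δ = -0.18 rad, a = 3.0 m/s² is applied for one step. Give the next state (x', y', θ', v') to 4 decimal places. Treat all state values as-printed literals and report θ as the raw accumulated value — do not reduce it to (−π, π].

x' = 11.3000 + 3.6000·cos(-2.6111)·0.1 = 10.9895
y' = 11.4000 + 3.6000·sin(-2.6111)·0.1 = 11.2179
θ' = -2.6111 + (3.6000/3.0)·tan(-0.18)·0.1 = -2.6329
v' = 3.6000 + 3.0000·0.1 = 3.9000

(10.9895, 11.2179, -2.6329, 3.9000)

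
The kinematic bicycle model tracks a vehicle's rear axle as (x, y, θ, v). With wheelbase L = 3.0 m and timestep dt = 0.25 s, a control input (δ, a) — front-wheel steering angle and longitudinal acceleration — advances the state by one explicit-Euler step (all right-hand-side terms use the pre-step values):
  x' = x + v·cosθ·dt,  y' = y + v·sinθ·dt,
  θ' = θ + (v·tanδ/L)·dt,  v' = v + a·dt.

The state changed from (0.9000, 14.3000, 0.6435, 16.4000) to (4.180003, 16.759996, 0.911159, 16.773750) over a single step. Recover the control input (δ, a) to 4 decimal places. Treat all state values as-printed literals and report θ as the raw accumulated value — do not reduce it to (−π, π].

δ = 0.1934, a = 1.4950

a = (v'−v)/dt = (0.373750)/0.25 = 1.4950
Δθ = θ'−θ = 0.267659;  (v·dt/L) = 16.4000·0.25/3.0 = 1.366667
tan δ = Δθ·L/(v·dt) = 0.195848  →  δ = 0.1934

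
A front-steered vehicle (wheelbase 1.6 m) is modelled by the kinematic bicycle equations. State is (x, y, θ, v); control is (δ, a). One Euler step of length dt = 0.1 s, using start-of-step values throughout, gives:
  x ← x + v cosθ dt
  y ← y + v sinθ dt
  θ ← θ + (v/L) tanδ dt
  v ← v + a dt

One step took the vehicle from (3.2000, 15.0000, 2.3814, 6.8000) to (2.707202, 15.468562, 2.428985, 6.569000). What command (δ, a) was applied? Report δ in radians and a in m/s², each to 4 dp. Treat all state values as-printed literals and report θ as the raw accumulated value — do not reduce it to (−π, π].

δ = 0.1115, a = -2.3100

a = (v'−v)/dt = (-0.231000)/0.1 = -2.3100
Δθ = θ'−θ = 0.047585;  (v·dt/L) = 6.8000·0.1/1.6 = 0.425000
tan δ = Δθ·L/(v·dt) = 0.111965  →  δ = 0.1115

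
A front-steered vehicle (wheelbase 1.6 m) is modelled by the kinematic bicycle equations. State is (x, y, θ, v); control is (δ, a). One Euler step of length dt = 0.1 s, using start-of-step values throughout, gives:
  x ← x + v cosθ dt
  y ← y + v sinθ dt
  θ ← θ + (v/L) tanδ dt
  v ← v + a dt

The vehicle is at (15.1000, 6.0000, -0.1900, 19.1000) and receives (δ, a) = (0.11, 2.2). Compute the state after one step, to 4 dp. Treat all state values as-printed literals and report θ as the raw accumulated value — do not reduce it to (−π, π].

(16.9756, 5.6393, -0.0582, 19.3200)

x' = 15.1000 + 19.1000·cos(-0.1900)·0.1 = 16.9756
y' = 6.0000 + 19.1000·sin(-0.1900)·0.1 = 5.6393
θ' = -0.1900 + (19.1000/1.6)·tan(0.11)·0.1 = -0.0582
v' = 19.1000 + 2.2000·0.1 = 19.3200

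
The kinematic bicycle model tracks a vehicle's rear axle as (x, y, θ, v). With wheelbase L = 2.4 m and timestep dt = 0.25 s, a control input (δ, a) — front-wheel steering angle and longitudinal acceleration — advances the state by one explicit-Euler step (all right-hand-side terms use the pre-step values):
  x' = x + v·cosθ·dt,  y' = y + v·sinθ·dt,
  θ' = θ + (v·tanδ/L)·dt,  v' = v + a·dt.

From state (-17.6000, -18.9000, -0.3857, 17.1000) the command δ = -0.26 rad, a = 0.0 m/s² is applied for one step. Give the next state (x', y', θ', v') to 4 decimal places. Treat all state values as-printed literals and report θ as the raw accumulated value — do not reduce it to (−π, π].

x' = -17.6000 + 17.1000·cos(-0.3857)·0.25 = -13.6391
y' = -18.9000 + 17.1000·sin(-0.3857)·0.25 = -20.5083
θ' = -0.3857 + (17.1000/2.4)·tan(-0.26)·0.25 = -0.8596
v' = 17.1000 + 0.0000·0.25 = 17.1000

(-13.6391, -20.5083, -0.8596, 17.1000)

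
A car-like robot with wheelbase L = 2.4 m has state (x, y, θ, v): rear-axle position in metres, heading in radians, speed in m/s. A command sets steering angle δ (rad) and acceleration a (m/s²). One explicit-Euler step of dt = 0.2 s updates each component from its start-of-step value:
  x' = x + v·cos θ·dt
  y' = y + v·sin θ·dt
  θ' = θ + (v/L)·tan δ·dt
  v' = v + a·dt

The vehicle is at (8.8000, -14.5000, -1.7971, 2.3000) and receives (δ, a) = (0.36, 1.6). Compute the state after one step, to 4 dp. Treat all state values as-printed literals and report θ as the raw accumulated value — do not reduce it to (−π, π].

(8.6968, -14.9483, -1.7250, 2.6200)

x' = 8.8000 + 2.3000·cos(-1.7971)·0.2 = 8.6968
y' = -14.5000 + 2.3000·sin(-1.7971)·0.2 = -14.9483
θ' = -1.7971 + (2.3000/2.4)·tan(0.36)·0.2 = -1.7250
v' = 2.3000 + 1.6000·0.2 = 2.6200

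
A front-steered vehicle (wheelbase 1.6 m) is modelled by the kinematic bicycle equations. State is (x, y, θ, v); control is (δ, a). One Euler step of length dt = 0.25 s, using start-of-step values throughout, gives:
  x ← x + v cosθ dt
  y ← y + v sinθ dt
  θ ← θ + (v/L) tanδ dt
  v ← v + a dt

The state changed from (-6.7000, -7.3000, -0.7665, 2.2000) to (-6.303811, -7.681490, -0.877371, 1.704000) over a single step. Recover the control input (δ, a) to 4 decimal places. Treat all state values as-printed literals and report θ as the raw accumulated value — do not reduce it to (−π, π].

δ = -0.3120, a = -1.9840

a = (v'−v)/dt = (-0.496000)/0.25 = -1.9840
Δθ = θ'−θ = -0.110871;  (v·dt/L) = 2.2000·0.25/1.6 = 0.343750
tan δ = Δθ·L/(v·dt) = -0.322534  →  δ = -0.3120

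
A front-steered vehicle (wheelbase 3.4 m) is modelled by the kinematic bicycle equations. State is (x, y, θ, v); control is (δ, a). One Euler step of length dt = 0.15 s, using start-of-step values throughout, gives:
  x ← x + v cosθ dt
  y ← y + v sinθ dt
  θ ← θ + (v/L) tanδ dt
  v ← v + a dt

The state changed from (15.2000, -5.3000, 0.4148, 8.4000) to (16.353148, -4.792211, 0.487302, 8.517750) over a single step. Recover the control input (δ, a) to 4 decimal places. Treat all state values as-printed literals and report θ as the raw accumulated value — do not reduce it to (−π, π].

δ = 0.1932, a = 0.7850

a = (v'−v)/dt = (0.117750)/0.15 = 0.7850
Δθ = θ'−θ = 0.072502;  (v·dt/L) = 8.4000·0.15/3.4 = 0.370588
tan δ = Δθ·L/(v·dt) = 0.195640  →  δ = 0.1932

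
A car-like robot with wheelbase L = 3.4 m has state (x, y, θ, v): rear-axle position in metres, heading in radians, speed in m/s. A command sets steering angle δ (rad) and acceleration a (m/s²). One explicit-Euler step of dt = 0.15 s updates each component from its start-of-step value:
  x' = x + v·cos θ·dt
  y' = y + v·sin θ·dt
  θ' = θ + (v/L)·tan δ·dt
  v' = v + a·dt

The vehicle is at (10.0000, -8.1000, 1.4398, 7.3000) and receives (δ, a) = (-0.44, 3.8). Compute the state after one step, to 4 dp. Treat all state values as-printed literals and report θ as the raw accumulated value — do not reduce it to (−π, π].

x' = 10.0000 + 7.3000·cos(1.4398)·0.15 = 10.1430
y' = -8.1000 + 7.3000·sin(1.4398)·0.15 = -7.0144
θ' = 1.4398 + (7.3000/3.4)·tan(-0.44)·0.15 = 1.2882
v' = 7.3000 + 3.8000·0.15 = 7.8700

(10.1430, -7.0144, 1.2882, 7.8700)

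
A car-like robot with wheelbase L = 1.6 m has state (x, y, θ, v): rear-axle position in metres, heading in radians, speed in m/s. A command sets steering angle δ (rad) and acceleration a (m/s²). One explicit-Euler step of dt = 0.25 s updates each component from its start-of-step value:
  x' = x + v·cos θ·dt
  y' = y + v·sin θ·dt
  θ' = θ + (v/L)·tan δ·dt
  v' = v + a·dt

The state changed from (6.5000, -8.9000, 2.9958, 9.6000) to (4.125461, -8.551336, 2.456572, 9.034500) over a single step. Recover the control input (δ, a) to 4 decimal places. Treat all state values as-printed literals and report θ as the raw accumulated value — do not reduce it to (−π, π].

δ = -0.3451, a = -2.2620

a = (v'−v)/dt = (-0.565500)/0.25 = -2.2620
Δθ = θ'−θ = -0.539228;  (v·dt/L) = 9.6000·0.25/1.6 = 1.500000
tan δ = Δθ·L/(v·dt) = -0.359485  →  δ = -0.3451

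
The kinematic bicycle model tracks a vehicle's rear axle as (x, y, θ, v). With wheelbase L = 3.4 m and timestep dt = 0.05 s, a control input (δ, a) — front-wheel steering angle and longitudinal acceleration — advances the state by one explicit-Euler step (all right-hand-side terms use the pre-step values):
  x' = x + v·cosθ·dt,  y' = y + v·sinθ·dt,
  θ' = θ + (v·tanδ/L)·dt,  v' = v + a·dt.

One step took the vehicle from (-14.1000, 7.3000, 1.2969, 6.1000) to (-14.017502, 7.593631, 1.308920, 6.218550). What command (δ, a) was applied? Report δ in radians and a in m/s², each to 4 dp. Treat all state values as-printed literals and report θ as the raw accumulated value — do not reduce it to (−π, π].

δ = 0.1332, a = 2.3710

a = (v'−v)/dt = (0.118550)/0.05 = 2.3710
Δθ = θ'−θ = 0.012020;  (v·dt/L) = 6.1000·0.05/3.4 = 0.089706
tan δ = Δθ·L/(v·dt) = 0.133993  →  δ = 0.1332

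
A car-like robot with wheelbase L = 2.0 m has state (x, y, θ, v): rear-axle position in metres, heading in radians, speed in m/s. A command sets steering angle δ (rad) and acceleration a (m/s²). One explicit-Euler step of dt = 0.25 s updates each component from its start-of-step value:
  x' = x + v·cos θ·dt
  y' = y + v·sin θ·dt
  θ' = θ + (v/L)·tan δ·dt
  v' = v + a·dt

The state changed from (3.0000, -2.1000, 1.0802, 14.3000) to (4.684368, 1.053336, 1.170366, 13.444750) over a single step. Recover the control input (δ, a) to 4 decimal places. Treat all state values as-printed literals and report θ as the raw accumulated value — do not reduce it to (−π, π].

δ = 0.0504, a = -3.4210

a = (v'−v)/dt = (-0.855250)/0.25 = -3.4210
Δθ = θ'−θ = 0.090166;  (v·dt/L) = 14.3000·0.25/2.0 = 1.787500
tan δ = Δθ·L/(v·dt) = 0.050443  →  δ = 0.0504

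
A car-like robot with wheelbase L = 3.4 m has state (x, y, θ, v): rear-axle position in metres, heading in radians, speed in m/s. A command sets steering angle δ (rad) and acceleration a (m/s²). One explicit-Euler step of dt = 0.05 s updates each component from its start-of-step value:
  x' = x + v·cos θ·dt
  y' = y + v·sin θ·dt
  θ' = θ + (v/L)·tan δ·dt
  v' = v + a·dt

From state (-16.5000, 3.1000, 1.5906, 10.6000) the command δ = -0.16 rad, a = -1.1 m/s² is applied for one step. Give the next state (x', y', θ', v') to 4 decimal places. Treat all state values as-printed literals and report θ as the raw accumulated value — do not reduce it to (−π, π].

(-16.5105, 3.6299, 1.5654, 10.5450)

x' = -16.5000 + 10.6000·cos(1.5906)·0.05 = -16.5105
y' = 3.1000 + 10.6000·sin(1.5906)·0.05 = 3.6299
θ' = 1.5906 + (10.6000/3.4)·tan(-0.16)·0.05 = 1.5654
v' = 10.6000 − 1.1000·0.05 = 10.5450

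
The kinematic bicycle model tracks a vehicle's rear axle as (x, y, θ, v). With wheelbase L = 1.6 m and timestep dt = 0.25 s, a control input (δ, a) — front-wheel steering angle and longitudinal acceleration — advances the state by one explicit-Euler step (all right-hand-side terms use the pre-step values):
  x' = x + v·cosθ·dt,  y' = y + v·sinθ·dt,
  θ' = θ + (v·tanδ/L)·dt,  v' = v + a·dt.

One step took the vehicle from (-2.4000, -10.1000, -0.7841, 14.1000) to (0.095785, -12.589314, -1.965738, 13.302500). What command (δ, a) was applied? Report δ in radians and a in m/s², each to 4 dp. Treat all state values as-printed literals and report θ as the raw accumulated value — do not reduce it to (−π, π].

δ = -0.4923, a = -3.1900

a = (v'−v)/dt = (-0.797500)/0.25 = -3.1900
Δθ = θ'−θ = -1.181638;  (v·dt/L) = 14.1000·0.25/1.6 = 2.203125
tan δ = Δθ·L/(v·dt) = -0.536346  →  δ = -0.4923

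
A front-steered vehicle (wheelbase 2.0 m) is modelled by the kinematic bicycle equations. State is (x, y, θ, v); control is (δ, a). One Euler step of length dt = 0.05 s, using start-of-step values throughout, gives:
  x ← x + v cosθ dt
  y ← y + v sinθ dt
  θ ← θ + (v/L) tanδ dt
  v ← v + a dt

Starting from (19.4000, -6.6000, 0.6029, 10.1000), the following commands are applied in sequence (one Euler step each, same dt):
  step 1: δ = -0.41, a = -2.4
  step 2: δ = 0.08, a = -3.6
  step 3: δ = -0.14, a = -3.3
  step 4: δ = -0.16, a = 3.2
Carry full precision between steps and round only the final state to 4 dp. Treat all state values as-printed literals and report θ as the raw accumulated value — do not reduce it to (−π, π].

(21.1100, -5.6150, 0.4398, 9.7950)

after step 1 (δ=-0.41, a=-2.4): (19.815966, -6.313648, 0.493156, 9.980000)
after step 2 (δ=0.08, a=-3.6): (20.255507, -6.077418, 0.513158, 9.800000)
after step 3 (δ=-0.14, a=-3.3): (20.682394, -5.836861, 0.478632, 9.635000)
after step 4 (δ=-0.16, a=3.2): (21.110007, -5.614984, 0.439760, 9.795000)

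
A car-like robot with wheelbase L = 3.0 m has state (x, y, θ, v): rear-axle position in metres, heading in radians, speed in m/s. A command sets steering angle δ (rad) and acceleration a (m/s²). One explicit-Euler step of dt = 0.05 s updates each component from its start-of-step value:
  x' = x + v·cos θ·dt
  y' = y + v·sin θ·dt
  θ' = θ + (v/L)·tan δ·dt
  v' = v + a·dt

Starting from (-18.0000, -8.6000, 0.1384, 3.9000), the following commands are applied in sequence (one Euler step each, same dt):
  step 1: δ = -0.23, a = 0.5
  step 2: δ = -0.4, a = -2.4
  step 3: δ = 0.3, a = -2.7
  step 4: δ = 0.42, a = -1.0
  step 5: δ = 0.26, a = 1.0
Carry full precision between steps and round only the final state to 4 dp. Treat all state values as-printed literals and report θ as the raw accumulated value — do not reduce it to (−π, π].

after step 1 (δ=-0.23, a=0.5): (-17.806865, -8.573098, 0.123181, 3.925000)
after step 2 (δ=-0.4, a=-2.4): (-17.612102, -8.548985, 0.095523, 3.805000)
after step 3 (δ=0.3, a=-2.7): (-17.422719, -8.530839, 0.115140, 3.670000)
after step 4 (δ=0.42, a=-1.0): (-17.240434, -8.509758, 0.142455, 3.620000)
after step 5 (δ=0.26, a=1.0): (-17.061267, -8.484060, 0.158505, 3.670000)

(-17.0613, -8.4841, 0.1585, 3.6700)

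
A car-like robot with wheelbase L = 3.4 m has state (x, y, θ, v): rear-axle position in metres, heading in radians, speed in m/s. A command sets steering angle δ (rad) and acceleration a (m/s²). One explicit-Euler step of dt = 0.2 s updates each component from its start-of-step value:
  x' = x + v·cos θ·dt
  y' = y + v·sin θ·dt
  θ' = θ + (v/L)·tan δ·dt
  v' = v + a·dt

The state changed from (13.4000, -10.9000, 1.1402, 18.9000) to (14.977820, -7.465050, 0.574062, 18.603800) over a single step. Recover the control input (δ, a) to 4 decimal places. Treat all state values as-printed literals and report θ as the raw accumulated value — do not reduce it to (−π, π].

δ = -0.4710, a = -1.4810

a = (v'−v)/dt = (-0.296200)/0.2 = -1.4810
Δθ = θ'−θ = -0.566138;  (v·dt/L) = 18.9000·0.2/3.4 = 1.111765
tan δ = Δθ·L/(v·dt) = -0.509225  →  δ = -0.4710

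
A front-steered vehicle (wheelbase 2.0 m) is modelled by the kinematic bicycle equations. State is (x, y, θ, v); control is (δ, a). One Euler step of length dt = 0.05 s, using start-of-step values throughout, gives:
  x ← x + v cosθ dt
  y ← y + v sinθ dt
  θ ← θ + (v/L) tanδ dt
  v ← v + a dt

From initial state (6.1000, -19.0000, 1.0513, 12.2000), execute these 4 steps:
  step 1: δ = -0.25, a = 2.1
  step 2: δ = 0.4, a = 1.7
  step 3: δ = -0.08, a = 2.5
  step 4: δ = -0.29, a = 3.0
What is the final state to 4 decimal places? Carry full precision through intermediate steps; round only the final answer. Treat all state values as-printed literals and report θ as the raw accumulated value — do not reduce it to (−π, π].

(7.3236, -16.8572, 0.9853, 12.6650)

after step 1 (δ=-0.25, a=2.1): (6.402830, -18.470478, 0.973421, 12.305000)
after step 2 (δ=0.4, a=1.7): (6.748893, -17.961780, 1.103482, 12.390000)
after step 3 (δ=-0.08, a=2.5): (7.027971, -17.408702, 1.078649, 12.515000)
after step 4 (δ=-0.29, a=3.0): (7.323650, -16.857216, 0.985284, 12.665000)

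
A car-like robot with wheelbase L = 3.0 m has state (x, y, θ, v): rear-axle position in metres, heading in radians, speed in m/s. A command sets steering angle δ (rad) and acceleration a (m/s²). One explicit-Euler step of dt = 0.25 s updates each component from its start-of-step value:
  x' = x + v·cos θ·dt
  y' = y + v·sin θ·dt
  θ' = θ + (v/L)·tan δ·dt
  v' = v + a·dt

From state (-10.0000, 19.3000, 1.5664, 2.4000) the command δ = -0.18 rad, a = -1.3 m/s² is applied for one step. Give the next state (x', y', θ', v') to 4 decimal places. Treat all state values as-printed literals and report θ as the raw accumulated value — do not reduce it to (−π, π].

x' = -10.0000 + 2.4000·cos(1.5664)·0.25 = -9.9974
y' = 19.3000 + 2.4000·sin(1.5664)·0.25 = 19.9000
θ' = 1.5664 + (2.4000/3.0)·tan(-0.18)·0.25 = 1.5300
v' = 2.4000 − 1.3000·0.25 = 2.0750

(-9.9974, 19.9000, 1.5300, 2.0750)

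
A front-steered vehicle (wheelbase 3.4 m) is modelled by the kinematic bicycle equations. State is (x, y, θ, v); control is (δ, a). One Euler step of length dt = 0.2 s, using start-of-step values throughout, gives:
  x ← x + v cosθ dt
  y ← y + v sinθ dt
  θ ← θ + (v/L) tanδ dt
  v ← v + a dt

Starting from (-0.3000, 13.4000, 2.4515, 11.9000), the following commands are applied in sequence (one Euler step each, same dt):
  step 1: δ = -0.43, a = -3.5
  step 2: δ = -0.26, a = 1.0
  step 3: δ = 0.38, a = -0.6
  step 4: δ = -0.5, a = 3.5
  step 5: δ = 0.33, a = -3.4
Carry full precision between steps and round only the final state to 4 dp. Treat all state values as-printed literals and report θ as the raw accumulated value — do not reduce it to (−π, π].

after step 1 (δ=-0.43, a=-3.5): (-2.135425, 14.915129, 2.130465, 11.200000)
after step 2 (δ=-0.26, a=1.0): (-3.324654, 16.813374, 1.955204, 11.400000)
after step 3 (δ=0.38, a=-0.6): (-4.179677, 18.926981, 2.223046, 11.280000)
after step 4 (δ=-0.5, a=3.5): (-5.549014, 20.719871, 1.860558, 11.980000)
after step 5 (δ=0.33, a=-3.4): (-6.233607, 23.015986, 2.101937, 11.300000)

(-6.2336, 23.0160, 2.1019, 11.3000)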